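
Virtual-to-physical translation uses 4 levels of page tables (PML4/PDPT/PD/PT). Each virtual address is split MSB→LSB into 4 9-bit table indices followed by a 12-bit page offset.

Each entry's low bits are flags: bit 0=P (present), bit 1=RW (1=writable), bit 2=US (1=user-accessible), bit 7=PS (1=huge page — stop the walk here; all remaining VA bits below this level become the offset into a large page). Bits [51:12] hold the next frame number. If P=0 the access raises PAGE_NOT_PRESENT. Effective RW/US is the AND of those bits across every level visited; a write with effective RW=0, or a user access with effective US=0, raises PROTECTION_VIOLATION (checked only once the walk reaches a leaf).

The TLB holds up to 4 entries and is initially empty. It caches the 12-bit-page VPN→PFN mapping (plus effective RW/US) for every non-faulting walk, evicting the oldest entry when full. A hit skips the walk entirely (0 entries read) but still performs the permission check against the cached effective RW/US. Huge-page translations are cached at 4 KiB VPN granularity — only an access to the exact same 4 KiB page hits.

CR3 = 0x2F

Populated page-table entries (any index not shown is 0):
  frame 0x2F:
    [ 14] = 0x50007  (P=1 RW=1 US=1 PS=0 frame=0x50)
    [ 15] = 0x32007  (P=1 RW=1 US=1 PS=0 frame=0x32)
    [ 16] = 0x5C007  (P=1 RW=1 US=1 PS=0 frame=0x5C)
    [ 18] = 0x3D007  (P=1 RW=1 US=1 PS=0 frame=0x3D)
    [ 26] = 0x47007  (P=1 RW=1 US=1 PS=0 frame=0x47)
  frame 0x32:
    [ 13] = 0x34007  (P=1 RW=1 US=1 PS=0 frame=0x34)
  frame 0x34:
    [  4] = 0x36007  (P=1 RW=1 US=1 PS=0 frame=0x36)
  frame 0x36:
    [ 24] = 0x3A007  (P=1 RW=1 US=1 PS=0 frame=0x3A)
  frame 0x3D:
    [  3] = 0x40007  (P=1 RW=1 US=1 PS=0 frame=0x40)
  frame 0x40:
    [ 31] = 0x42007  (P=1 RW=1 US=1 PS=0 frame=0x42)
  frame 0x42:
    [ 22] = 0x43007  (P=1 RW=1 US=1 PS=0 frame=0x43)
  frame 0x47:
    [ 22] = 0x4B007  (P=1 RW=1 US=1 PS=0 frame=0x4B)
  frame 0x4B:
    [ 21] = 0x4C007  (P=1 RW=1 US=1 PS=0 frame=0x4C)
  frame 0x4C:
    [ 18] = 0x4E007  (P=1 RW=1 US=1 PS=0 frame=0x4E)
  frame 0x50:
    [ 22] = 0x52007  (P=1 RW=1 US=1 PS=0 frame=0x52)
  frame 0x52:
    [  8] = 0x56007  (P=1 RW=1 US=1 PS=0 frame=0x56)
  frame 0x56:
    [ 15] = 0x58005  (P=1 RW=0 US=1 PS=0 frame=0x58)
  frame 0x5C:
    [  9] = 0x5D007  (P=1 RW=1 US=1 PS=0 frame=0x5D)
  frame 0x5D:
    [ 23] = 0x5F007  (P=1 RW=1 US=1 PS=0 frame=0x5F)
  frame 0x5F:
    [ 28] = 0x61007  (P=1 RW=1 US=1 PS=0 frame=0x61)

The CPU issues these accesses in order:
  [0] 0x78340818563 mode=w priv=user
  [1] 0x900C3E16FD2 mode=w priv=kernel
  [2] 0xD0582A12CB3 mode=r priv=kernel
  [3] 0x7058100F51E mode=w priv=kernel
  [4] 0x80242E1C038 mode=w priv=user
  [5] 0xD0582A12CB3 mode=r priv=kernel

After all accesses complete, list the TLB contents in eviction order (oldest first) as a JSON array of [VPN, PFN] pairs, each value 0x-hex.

Walk each access:
#0 VA=0x78340818563 (w,user):
  L0: frame=0x2F idx=15 entry=0x32007 [P=1 RW=1 US=1 PS=0]
  L1: frame=0x32 idx=13 entry=0x34007 [P=1 RW=1 US=1 PS=0]
  L2: frame=0x34 idx=4 entry=0x36007 [P=1 RW=1 US=1 PS=0]
  L3: frame=0x36 idx=24 entry=0x3A007 [P=1 RW=1 US=1 PS=0]
  ⇒ phys 0x3A563  [4 reads]
#1 VA=0x900C3E16FD2 (w,kernel):
  L0: frame=0x2F idx=18 entry=0x3D007 [P=1 RW=1 US=1 PS=0]
  L1: frame=0x3D idx=3 entry=0x40007 [P=1 RW=1 US=1 PS=0]
  L2: frame=0x40 idx=31 entry=0x42007 [P=1 RW=1 US=1 PS=0]
  L3: frame=0x42 idx=22 entry=0x43007 [P=1 RW=1 US=1 PS=0]
  ⇒ phys 0x43FD2  [4 reads]
#2 VA=0xD0582A12CB3 (r,kernel):
  L0: frame=0x2F idx=26 entry=0x47007 [P=1 RW=1 US=1 PS=0]
  L1: frame=0x47 idx=22 entry=0x4B007 [P=1 RW=1 US=1 PS=0]
  L2: frame=0x4B idx=21 entry=0x4C007 [P=1 RW=1 US=1 PS=0]
  L3: frame=0x4C idx=18 entry=0x4E007 [P=1 RW=1 US=1 PS=0]
  ⇒ phys 0x4ECB3  [4 reads]
#3 VA=0x7058100F51E (w,kernel):
  L0: frame=0x2F idx=14 entry=0x50007 [P=1 RW=1 US=1 PS=0]
  L1: frame=0x50 idx=22 entry=0x52007 [P=1 RW=1 US=1 PS=0]
  L2: frame=0x52 idx=8 entry=0x56007 [P=1 RW=1 US=1 PS=0]
  L3: frame=0x56 idx=15 entry=0x58005 [P=1 RW=0 US=1 PS=0]
  ⇒ fault: PROTECTION_VIOLATION  — 4 lookups
#4 VA=0x80242E1C038 (w,user):
  L0: frame=0x2F idx=16 entry=0x5C007 [P=1 RW=1 US=1 PS=0]
  L1: frame=0x5C idx=9 entry=0x5D007 [P=1 RW=1 US=1 PS=0]
  L2: frame=0x5D idx=23 entry=0x5F007 [P=1 RW=1 US=1 PS=0]
  L3: frame=0x5F idx=28 entry=0x61007 [P=1 RW=1 US=1 PS=0]
  ⇒ phys 0x61038  [4 reads]
#5 VA=0xD0582A12CB3 (r,kernel):
  TLB hit vpn=0xD0582A12 → PA=0x4ECB3

TLB: [["0x78340818", "0x3A"], ["0x900C3E16", "0x43"], ["0xD0582A12", "0x4E"], ["0x80242E1C", "0x61"]]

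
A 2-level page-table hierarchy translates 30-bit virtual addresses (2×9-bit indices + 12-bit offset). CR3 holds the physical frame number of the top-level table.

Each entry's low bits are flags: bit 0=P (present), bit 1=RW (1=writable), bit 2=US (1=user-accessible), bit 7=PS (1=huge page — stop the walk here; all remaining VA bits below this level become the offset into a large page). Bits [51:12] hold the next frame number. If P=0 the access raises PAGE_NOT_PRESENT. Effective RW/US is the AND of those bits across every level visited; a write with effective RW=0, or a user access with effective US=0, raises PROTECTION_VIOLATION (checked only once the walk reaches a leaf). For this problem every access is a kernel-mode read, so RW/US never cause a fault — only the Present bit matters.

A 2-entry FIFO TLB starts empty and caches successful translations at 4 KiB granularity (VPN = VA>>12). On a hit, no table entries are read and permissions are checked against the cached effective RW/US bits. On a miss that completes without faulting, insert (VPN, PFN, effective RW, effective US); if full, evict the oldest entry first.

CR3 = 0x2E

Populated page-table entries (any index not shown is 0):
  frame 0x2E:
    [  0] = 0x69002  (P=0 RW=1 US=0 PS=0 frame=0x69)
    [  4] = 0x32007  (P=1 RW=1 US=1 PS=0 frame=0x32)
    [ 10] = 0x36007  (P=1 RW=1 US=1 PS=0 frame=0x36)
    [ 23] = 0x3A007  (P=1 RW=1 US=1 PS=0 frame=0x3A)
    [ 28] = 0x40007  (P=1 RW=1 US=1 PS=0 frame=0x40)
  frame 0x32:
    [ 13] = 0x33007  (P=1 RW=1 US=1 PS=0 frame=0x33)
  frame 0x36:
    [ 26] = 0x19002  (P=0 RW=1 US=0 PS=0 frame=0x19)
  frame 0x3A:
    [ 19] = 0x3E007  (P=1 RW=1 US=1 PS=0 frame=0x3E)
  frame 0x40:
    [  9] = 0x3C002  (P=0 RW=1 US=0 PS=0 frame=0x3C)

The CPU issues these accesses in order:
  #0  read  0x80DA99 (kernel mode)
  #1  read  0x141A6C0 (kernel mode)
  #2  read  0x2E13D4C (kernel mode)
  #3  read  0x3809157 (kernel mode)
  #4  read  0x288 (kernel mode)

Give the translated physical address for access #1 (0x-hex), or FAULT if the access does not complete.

Trace:
#0 VA=0x80DA99 (r,kernel):
  [0] read 0x2E idx=4: raw=0x32007 flags P=1 W=1 U=1 S=0
  [1] read 0x32 idx=13: raw=0x33007 flags P=1 W=1 U=1 S=0
  ⇒ phys 0x33A99  [2 reads]
#1 VA=0x141A6C0 (r,kernel):
  [0] read 0x2E idx=10: raw=0x36007 flags P=1 W=1 U=1 S=0
  [1] read 0x36 idx=26: raw=0x19002 flags P=0 W=1 U=0 S=0
  → PAGE_NOT_PRESENT  (2 entries read)
#2 VA=0x2E13D4C (r,kernel):
  [0] read 0x2E idx=23: raw=0x3A007 flags P=1 W=1 U=1 S=0
  [1] read 0x3A idx=19: raw=0x3E007 flags P=1 W=1 U=1 S=0
  ⇒ phys 0x3ED4C  [2 reads]
#3 VA=0x3809157 (r,kernel):
  [0] read 0x2E idx=28: raw=0x40007 flags P=1 W=1 U=1 S=0
  [1] read 0x40 idx=9: raw=0x3C002 flags P=0 W=1 U=0 S=0
  → PAGE_NOT_PRESENT  (2 entries read)
#4 VA=0x288 (r,kernel):
  [0] read 0x2E idx=0: raw=0x69002 flags P=0 W=1 U=0 S=0
  → PAGE_NOT_PRESENT  (1 entries read)

Access #1 PA: FAULT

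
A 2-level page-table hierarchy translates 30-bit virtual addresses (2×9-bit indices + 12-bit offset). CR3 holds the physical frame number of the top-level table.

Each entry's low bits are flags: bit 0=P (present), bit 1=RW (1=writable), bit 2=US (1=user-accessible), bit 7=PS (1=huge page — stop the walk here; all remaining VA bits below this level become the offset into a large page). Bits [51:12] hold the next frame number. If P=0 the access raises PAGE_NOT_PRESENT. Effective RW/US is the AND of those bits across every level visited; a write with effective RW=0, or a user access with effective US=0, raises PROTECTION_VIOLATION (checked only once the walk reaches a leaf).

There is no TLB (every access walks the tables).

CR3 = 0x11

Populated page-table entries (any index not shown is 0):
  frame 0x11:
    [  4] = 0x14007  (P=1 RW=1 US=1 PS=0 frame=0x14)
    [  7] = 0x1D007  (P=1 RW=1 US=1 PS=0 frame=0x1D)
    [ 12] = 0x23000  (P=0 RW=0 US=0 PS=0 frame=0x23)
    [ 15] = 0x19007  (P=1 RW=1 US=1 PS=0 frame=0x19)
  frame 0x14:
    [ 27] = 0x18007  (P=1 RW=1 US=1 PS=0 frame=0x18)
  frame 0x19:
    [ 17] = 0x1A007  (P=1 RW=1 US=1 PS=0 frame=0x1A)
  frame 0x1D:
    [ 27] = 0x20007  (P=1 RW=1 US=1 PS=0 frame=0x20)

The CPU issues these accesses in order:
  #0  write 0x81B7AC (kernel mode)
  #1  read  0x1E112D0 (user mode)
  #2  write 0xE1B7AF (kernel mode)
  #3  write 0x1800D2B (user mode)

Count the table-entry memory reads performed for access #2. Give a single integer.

Per-access translation:
#0 VA=0x81B7AC (w,kernel):
  L0: frame=0x11 idx=4 entry=0x14007 [P=1 RW=1 US=1 PS=0]
  L1: frame=0x14 idx=27 entry=0x18007 [P=1 RW=1 US=1 PS=0]
  → PA=0x187AC  (2 entries read)
#1 VA=0x1E112D0 (r,user):
  L0: frame=0x11 idx=15 entry=0x19007 [P=1 RW=1 US=1 PS=0]
  L1: frame=0x19 idx=17 entry=0x1A007 [P=1 RW=1 US=1 PS=0]
  → PA=0x1A2D0  (2 entries read)
#2 VA=0xE1B7AF (w,kernel):
  L0: frame=0x11 idx=7 entry=0x1D007 [P=1 RW=1 US=1 PS=0]
  L1: frame=0x1D idx=27 entry=0x20007 [P=1 RW=1 US=1 PS=0]
  → PA=0x207AF  (2 entries read)
#3 VA=0x1800D2B (w,user):
  L0: frame=0x11 idx=12 entry=0x23000 [P=0 RW=0 US=0 PS=0]
  → PAGE_NOT_PRESENT  (1 entries read)

Entries read for #2: 2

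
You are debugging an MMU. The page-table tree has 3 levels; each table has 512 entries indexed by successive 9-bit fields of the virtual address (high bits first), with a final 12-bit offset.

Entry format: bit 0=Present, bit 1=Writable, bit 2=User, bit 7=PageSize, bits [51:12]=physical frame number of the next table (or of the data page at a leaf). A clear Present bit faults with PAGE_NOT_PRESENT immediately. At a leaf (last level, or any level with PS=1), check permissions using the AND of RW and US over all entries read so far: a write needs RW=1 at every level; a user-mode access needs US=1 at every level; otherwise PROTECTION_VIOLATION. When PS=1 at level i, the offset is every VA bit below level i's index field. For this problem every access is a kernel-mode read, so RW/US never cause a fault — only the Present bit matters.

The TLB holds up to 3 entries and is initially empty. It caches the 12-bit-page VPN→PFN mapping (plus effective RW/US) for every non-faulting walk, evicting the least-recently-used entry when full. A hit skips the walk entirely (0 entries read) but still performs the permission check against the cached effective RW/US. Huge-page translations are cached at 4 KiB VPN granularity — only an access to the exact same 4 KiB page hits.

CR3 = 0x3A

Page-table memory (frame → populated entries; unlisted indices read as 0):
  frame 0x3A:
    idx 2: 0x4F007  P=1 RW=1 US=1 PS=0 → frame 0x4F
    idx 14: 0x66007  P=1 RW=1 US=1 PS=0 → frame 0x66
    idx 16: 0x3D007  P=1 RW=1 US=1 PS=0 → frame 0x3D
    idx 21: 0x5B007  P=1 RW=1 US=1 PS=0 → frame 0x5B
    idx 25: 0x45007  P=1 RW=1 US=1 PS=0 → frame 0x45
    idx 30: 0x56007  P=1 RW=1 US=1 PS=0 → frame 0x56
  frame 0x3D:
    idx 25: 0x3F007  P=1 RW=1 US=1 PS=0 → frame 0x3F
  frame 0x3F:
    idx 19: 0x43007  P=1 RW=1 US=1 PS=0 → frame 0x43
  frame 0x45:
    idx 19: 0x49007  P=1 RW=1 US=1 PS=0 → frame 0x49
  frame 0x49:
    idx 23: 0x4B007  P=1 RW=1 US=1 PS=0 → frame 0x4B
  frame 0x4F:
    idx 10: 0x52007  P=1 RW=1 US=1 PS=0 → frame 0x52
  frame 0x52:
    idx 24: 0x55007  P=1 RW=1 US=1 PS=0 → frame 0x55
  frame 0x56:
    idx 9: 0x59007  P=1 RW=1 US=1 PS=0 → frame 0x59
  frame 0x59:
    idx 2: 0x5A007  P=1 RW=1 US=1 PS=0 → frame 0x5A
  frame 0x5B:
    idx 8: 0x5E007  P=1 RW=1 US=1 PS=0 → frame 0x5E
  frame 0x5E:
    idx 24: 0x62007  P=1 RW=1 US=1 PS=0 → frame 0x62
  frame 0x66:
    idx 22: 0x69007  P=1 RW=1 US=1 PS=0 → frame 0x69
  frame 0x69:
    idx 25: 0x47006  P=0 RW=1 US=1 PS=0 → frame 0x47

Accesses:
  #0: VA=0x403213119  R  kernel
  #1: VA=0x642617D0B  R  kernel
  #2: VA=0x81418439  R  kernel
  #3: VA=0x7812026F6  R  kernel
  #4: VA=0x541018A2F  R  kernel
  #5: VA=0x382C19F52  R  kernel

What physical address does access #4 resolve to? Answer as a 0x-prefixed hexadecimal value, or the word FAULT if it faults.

Walk each access:
#0 VA=0x403213119 (r,kernel):
  L0 @0x3A[16] → 0x3D007  P=1,RW=1,US=1,PS=0
  L1 @0x3D[25] → 0x3F007  P=1,RW=1,US=1,PS=0
  L2 @0x3F[19] → 0x43007  P=1,RW=1,US=1,PS=0
  ✓ 0x43119  — 3 lookups
#1 VA=0x642617D0B (r,kernel):
  L0 @0x3A[25] → 0x45007  P=1,RW=1,US=1,PS=0
  L1 @0x45[19] → 0x49007  P=1,RW=1,US=1,PS=0
  L2 @0x49[23] → 0x4B007  P=1,RW=1,US=1,PS=0
  ✓ 0x4BD0B  — 3 lookups
#2 VA=0x81418439 (r,kernel):
  L0 @0x3A[2] → 0x4F007  P=1,RW=1,US=1,PS=0
  L1 @0x4F[10] → 0x52007  P=1,RW=1,US=1,PS=0
  L2 @0x52[24] → 0x55007  P=1,RW=1,US=1,PS=0
  ✓ 0x55439  — 3 lookups
#3 VA=0x7812026F6 (r,kernel):
  L0 @0x3A[30] → 0x56007  P=1,RW=1,US=1,PS=0
  L1 @0x56[9] → 0x59007  P=1,RW=1,US=1,PS=0
  L2 @0x59[2] → 0x5A007  P=1,RW=1,US=1,PS=0
  ✓ 0x5A6F6  — 3 lookups
#4 VA=0x541018A2F (r,kernel):
  L0 @0x3A[21] → 0x5B007  P=1,RW=1,US=1,PS=0
  L1 @0x5B[8] → 0x5E007  P=1,RW=1,US=1,PS=0
  L2 @0x5E[24] → 0x62007  P=1,RW=1,US=1,PS=0
  ✓ 0x62A2F  — 3 lookups
#5 VA=0x382C19F52 (r,kernel):
  L0 @0x3A[14] → 0x66007  P=1,RW=1,US=1,PS=0
  L1 @0x66[22] → 0x69007  P=1,RW=1,US=1,PS=0
  L2 @0x69[25] → 0x47006  P=0,RW=1,US=1,PS=0
  → PAGE_NOT_PRESENT  (3 entries read)

Access #4 PA: 0x62A2F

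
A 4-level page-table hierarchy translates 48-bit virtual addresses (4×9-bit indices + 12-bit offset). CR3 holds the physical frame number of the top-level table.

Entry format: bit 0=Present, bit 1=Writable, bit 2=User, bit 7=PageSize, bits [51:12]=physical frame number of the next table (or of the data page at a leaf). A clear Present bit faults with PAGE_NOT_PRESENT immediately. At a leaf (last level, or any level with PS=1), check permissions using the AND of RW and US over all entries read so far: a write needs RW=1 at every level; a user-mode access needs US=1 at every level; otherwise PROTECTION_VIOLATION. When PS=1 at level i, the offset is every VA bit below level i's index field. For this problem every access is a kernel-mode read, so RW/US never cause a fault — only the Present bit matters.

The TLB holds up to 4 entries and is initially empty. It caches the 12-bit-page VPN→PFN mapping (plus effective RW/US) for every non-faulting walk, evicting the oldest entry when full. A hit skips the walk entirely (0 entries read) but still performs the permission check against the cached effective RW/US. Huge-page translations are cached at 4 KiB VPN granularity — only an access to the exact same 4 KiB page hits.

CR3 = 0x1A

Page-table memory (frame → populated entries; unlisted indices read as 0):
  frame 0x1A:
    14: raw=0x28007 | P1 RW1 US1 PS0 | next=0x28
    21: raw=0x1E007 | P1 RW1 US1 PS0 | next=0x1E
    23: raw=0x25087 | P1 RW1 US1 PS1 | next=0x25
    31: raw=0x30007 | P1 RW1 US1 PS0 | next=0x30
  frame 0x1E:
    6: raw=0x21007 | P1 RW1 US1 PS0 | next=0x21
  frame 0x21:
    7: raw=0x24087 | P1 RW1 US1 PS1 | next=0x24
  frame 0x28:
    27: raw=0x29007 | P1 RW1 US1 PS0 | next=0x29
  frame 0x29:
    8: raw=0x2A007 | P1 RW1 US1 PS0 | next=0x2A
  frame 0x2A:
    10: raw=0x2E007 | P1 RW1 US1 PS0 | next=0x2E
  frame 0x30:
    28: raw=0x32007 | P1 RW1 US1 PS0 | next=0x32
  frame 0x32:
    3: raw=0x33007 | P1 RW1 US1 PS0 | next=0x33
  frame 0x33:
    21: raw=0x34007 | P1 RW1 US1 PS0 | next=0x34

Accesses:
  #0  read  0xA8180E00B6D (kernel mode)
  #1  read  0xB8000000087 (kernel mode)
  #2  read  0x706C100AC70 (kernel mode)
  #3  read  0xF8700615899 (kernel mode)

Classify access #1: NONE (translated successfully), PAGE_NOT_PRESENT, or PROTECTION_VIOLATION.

Per-access translation:
#0 VA=0xA8180E00B6D (r,kernel):
  lvl0: tbl 0x1A, slot 21 ⇒ 0x1E007 (P1/RW1/US1/PS0)
  lvl1: tbl 0x1E, slot 6 ⇒ 0x21007 (P1/RW1/US1/PS0)
  lvl2: tbl 0x21, slot 7 ⇒ 0x24087 (P1/RW1/US1/PS1)
  ⇒ phys 0x24B6D (huge @L2)  [3 reads]
#1 VA=0xB8000000087 (r,kernel):
  lvl0: tbl 0x1A, slot 23 ⇒ 0x25087 (P1/RW1/US1/PS1)
  ⇒ phys 0x25087 (huge @L0)  [1 reads]
#2 VA=0x706C100AC70 (r,kernel):
  lvl0: tbl 0x1A, slot 14 ⇒ 0x28007 (P1/RW1/US1/PS0)
  lvl1: tbl 0x28, slot 27 ⇒ 0x29007 (P1/RW1/US1/PS0)
  lvl2: tbl 0x29, slot 8 ⇒ 0x2A007 (P1/RW1/US1/PS0)
  lvl3: tbl 0x2A, slot 10 ⇒ 0x2E007 (P1/RW1/US1/PS0)
  ⇒ phys 0x2EC70  [4 reads]
#3 VA=0xF8700615899 (r,kernel):
  lvl0: tbl 0x1A, slot 31 ⇒ 0x30007 (P1/RW1/US1/PS0)
  lvl1: tbl 0x30, slot 28 ⇒ 0x32007 (P1/RW1/US1/PS0)
  lvl2: tbl 0x32, slot 3 ⇒ 0x33007 (P1/RW1/US1/PS0)
  lvl3: tbl 0x33, slot 21 ⇒ 0x34007 (P1/RW1/US1/PS0)
  ⇒ phys 0x34899  [4 reads]

Access #1 fault: NONE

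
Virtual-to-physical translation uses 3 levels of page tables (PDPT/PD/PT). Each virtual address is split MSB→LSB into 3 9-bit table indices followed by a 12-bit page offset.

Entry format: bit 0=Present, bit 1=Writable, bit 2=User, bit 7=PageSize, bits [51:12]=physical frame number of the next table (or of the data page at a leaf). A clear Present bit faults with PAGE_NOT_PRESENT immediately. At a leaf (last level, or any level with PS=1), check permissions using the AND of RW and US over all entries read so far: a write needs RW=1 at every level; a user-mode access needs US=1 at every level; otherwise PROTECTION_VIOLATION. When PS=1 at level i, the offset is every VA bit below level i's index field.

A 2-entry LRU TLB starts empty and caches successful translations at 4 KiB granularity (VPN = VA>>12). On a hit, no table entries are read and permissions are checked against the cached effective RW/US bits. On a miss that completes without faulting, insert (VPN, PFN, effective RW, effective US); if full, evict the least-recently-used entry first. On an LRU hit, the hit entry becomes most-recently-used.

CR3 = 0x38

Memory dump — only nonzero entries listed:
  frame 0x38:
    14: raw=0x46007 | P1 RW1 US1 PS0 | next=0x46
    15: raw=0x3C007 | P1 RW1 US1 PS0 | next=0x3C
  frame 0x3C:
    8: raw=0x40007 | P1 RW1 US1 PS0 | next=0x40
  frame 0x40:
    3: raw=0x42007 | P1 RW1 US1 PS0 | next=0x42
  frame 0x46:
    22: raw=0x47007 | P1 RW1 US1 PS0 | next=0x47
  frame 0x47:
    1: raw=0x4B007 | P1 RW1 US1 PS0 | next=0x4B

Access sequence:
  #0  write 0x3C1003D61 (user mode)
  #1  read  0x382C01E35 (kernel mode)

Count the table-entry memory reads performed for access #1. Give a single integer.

Trace:
#0 VA=0x3C1003D61 (w,user):
  [0] read 0x38 idx=15: raw=0x3C007 flags P=1 W=1 U=1 S=0
  [1] read 0x3C idx=8: raw=0x40007 flags P=1 W=1 U=1 S=0
  [2] read 0x40 idx=3: raw=0x42007 flags P=1 W=1 U=1 S=0
  ⇒ phys 0x42D61  [3 reads]
#1 VA=0x382C01E35 (r,kernel):
  [0] read 0x38 idx=14: raw=0x46007 flags P=1 W=1 U=1 S=0
  [1] read 0x46 idx=22: raw=0x47007 flags P=1 W=1 U=1 S=0
  [2] read 0x47 idx=1: raw=0x4B007 flags P=1 W=1 U=1 S=0
  ⇒ phys 0x4BE35  [3 reads]

Entries read for #1: 3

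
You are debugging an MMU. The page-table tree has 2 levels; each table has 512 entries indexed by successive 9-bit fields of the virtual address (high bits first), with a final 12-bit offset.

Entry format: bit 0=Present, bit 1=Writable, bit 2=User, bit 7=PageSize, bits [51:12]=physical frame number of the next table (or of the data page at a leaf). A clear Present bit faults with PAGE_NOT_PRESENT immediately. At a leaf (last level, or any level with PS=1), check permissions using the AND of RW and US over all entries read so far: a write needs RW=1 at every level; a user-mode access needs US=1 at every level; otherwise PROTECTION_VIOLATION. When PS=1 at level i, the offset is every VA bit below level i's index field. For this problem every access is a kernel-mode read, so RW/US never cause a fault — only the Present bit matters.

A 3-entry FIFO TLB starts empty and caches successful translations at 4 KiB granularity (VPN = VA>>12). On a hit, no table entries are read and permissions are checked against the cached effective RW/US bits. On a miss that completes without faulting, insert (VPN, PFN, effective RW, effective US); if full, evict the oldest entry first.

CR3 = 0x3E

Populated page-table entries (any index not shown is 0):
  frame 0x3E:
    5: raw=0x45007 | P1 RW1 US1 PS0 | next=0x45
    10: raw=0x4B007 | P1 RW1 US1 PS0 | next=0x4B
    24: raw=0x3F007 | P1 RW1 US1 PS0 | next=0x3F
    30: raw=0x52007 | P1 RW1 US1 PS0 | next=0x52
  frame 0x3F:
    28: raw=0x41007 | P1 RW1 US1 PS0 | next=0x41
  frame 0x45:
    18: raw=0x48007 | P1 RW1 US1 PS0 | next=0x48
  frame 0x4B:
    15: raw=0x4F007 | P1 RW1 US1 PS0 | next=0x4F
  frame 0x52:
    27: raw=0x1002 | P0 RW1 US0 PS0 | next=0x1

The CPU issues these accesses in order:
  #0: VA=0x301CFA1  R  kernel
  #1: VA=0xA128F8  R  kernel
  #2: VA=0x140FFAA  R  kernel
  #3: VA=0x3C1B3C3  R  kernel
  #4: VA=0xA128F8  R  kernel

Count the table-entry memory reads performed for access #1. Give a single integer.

Per-access translation:
#0 VA=0x301CFA1 (r,kernel):
  L0: frame=0x3E idx=24 entry=0x3F007 [P=1 RW=1 US=1 PS=0]
  L1: frame=0x3F idx=28 entry=0x41007 [P=1 RW=1 US=1 PS=0]
  ✓ 0x41FA1  — 2 lookups
#1 VA=0xA128F8 (r,kernel):
  L0: frame=0x3E idx=5 entry=0x45007 [P=1 RW=1 US=1 PS=0]
  L1: frame=0x45 idx=18 entry=0x48007 [P=1 RW=1 US=1 PS=0]
  ✓ 0x488F8  — 2 lookups
#2 VA=0x140FFAA (r,kernel):
  L0: frame=0x3E idx=10 entry=0x4B007 [P=1 RW=1 US=1 PS=0]
  L1: frame=0x4B idx=15 entry=0x4F007 [P=1 RW=1 US=1 PS=0]
  ✓ 0x4FFAA  — 2 lookups
#3 VA=0x3C1B3C3 (r,kernel):
  L0: frame=0x3E idx=30 entry=0x52007 [P=1 RW=1 US=1 PS=0]
  L1: frame=0x52 idx=27 entry=0x1002 [P=0 RW=1 US=0 PS=0]
  → PAGE_NOT_PRESENT  (2 entries read)
#4 VA=0xA128F8 (r,kernel):
  TLB hit vpn=0xA12 → PA=0x488F8

Entries read for #1: 2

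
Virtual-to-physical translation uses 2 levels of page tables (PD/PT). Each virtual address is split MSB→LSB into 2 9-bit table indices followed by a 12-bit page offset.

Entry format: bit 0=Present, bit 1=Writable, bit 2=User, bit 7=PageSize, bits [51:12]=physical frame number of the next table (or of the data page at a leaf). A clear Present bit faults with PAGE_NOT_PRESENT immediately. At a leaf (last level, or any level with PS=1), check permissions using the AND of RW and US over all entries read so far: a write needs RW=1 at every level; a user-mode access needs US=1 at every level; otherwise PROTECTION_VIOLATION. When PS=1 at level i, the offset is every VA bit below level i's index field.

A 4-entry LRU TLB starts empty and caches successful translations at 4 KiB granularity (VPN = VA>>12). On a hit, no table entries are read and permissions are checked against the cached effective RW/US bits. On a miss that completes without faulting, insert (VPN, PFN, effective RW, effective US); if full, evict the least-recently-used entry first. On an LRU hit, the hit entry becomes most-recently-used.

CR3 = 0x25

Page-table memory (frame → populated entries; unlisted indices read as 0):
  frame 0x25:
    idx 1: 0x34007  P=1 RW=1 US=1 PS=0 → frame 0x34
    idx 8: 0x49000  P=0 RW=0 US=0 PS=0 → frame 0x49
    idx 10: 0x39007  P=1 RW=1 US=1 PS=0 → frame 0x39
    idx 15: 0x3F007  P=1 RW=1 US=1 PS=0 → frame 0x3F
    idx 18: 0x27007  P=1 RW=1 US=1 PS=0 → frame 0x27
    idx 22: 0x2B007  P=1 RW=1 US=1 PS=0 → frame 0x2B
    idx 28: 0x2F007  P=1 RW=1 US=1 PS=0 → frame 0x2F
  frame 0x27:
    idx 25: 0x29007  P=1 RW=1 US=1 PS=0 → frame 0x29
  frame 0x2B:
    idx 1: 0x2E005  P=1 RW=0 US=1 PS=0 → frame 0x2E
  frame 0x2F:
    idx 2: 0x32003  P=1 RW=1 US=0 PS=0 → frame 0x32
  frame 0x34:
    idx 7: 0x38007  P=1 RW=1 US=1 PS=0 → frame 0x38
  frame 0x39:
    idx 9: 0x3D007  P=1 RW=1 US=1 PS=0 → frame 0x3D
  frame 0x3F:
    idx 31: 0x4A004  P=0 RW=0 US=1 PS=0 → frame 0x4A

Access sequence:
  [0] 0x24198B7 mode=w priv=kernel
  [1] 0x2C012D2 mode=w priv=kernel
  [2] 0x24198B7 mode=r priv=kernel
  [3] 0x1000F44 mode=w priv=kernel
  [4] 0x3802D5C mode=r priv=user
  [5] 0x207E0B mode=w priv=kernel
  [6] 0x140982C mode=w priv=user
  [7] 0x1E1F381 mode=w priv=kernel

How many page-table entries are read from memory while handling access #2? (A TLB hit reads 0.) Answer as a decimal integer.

Per-access translation:
#0 VA=0x24198B7 (w,kernel):
  L0: frame=0x25 idx=18 entry=0x27007 [P=1 RW=1 US=1 PS=0]
  L1: frame=0x27 idx=25 entry=0x29007 [P=1 RW=1 US=1 PS=0]
  ⇒ phys 0x298B7  [2 reads]
#1 VA=0x2C012D2 (w,kernel):
  L0: frame=0x25 idx=22 entry=0x2B007 [P=1 RW=1 US=1 PS=0]
  L1: frame=0x2B idx=1 entry=0x2E005 [P=1 RW=0 US=1 PS=0]
  ⇒ fault: PROTECTION_VIOLATION  — 2 lookups
#2 VA=0x24198B7 (r,kernel):
  TLB hit vpn=0x2419 → PA=0x298B7
#3 VA=0x1000F44 (w,kernel):
  L0: frame=0x25 idx=8 entry=0x49000 [P=0 RW=0 US=0 PS=0]
  ⇒ fault: PAGE_NOT_PRESENT  — 1 lookups
#4 VA=0x3802D5C (r,user):
  L0: frame=0x25 idx=28 entry=0x2F007 [P=1 RW=1 US=1 PS=0]
  L1: frame=0x2F idx=2 entry=0x32003 [P=1 RW=1 US=0 PS=0]
  ⇒ fault: PROTECTION_VIOLATION  — 2 lookups
#5 VA=0x207E0B (w,kernel):
  L0: frame=0x25 idx=1 entry=0x34007 [P=1 RW=1 US=1 PS=0]
  L1: frame=0x34 idx=7 entry=0x38007 [P=1 RW=1 US=1 PS=0]
  ⇒ phys 0x38E0B  [2 reads]
#6 VA=0x140982C (w,user):
  L0: frame=0x25 idx=10 entry=0x39007 [P=1 RW=1 US=1 PS=0]
  L1: frame=0x39 idx=9 entry=0x3D007 [P=1 RW=1 US=1 PS=0]
  ⇒ phys 0x3D82C  [2 reads]
#7 VA=0x1E1F381 (w,kernel):
  L0: frame=0x25 idx=15 entry=0x3F007 [P=1 RW=1 US=1 PS=0]
  L1: frame=0x3F idx=31 entry=0x4A004 [P=0 RW=0 US=1 PS=0]
  ⇒ fault: PAGE_NOT_PRESENT  — 2 lookups

Entries read for #2: 0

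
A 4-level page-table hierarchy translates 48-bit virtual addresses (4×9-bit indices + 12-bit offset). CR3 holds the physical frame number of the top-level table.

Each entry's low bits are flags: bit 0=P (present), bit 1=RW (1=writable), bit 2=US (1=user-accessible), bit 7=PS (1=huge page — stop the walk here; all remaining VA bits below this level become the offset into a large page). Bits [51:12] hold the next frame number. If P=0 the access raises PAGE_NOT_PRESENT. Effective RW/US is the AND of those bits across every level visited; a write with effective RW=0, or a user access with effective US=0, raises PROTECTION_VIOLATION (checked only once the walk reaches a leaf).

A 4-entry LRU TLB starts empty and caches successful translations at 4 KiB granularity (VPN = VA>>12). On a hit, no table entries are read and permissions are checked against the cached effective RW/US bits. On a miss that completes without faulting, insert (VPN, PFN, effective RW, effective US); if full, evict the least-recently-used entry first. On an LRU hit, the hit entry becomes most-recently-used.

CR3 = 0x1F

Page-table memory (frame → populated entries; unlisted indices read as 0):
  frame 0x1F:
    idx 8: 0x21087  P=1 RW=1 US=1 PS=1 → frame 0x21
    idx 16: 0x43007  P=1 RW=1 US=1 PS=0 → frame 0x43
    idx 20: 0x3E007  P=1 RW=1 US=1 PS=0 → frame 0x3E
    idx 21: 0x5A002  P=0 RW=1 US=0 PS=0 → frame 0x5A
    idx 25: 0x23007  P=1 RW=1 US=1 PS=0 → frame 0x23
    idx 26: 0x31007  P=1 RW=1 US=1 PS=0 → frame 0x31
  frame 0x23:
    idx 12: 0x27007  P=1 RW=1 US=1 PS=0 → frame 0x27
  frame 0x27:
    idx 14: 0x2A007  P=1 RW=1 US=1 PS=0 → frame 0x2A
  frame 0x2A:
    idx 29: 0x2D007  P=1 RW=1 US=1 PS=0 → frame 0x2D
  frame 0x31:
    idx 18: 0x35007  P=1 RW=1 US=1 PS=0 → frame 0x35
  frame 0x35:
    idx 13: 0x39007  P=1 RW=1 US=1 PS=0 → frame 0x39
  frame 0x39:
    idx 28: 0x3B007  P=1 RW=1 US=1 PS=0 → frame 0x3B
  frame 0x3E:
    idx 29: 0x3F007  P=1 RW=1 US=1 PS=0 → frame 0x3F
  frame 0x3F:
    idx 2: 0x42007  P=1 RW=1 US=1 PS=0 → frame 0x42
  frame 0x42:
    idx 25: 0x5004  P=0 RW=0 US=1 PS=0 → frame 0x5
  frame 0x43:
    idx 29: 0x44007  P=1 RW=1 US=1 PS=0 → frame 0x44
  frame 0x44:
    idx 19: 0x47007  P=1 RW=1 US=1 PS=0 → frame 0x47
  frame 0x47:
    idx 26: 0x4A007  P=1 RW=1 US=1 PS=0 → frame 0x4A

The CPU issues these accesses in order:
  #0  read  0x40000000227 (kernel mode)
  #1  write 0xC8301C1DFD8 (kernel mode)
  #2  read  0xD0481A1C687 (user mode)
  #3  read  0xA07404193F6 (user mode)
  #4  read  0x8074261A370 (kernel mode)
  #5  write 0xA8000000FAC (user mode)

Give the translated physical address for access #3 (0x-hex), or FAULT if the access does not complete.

Walk each access:
#0 VA=0x40000000227 (r,kernel):
  [0] read 0x1F idx=8: raw=0x21087 flags P=1 W=1 U=1 S=1
  ✓ 0x21227 (huge @L0)  — 1 lookups
#1 VA=0xC8301C1DFD8 (w,kernel):
  [0] read 0x1F idx=25: raw=0x23007 flags P=1 W=1 U=1 S=0
  [1] read 0x23 idx=12: raw=0x27007 flags P=1 W=1 U=1 S=0
  [2] read 0x27 idx=14: raw=0x2A007 flags P=1 W=1 U=1 S=0
  [3] read 0x2A idx=29: raw=0x2D007 flags P=1 W=1 U=1 S=0
  ✓ 0x2DFD8  — 4 lookups
#2 VA=0xD0481A1C687 (r,user):
  [0] read 0x1F idx=26: raw=0x31007 flags P=1 W=1 U=1 S=0
  [1] read 0x31 idx=18: raw=0x35007 flags P=1 W=1 U=1 S=0
  [2] read 0x35 idx=13: raw=0x39007 flags P=1 W=1 U=1 S=0
  [3] read 0x39 idx=28: raw=0x3B007 flags P=1 W=1 U=1 S=0
  ✓ 0x3B687  — 4 lookups
#3 VA=0xA07404193F6 (r,user):
  [0] read 0x1F idx=20: raw=0x3E007 flags P=1 W=1 U=1 S=0
  [1] read 0x3E idx=29: raw=0x3F007 flags P=1 W=1 U=1 S=0
  [2] read 0x3F idx=2: raw=0x42007 flags P=1 W=1 U=1 S=0
  [3] read 0x42 idx=25: raw=0x5004 flags P=0 W=0 U=1 S=0
  ⇒ fault: PAGE_NOT_PRESENT  — 4 lookups
#4 VA=0x8074261A370 (r,kernel):
  [0] read 0x1F idx=16: raw=0x43007 flags P=1 W=1 U=1 S=0
  [1] read 0x43 idx=29: raw=0x44007 flags P=1 W=1 U=1 S=0
  [2] read 0x44 idx=19: raw=0x47007 flags P=1 W=1 U=1 S=0
  [3] read 0x47 idx=26: raw=0x4A007 flags P=1 W=1 U=1 S=0
  ✓ 0x4A370  — 4 lookups
#5 VA=0xA8000000FAC (w,user):
  [0] read 0x1F idx=21: raw=0x5A002 flags P=0 W=1 U=0 S=0
  ⇒ fault: PAGE_NOT_PRESENT  — 1 lookups

Access #3 PA: FAULT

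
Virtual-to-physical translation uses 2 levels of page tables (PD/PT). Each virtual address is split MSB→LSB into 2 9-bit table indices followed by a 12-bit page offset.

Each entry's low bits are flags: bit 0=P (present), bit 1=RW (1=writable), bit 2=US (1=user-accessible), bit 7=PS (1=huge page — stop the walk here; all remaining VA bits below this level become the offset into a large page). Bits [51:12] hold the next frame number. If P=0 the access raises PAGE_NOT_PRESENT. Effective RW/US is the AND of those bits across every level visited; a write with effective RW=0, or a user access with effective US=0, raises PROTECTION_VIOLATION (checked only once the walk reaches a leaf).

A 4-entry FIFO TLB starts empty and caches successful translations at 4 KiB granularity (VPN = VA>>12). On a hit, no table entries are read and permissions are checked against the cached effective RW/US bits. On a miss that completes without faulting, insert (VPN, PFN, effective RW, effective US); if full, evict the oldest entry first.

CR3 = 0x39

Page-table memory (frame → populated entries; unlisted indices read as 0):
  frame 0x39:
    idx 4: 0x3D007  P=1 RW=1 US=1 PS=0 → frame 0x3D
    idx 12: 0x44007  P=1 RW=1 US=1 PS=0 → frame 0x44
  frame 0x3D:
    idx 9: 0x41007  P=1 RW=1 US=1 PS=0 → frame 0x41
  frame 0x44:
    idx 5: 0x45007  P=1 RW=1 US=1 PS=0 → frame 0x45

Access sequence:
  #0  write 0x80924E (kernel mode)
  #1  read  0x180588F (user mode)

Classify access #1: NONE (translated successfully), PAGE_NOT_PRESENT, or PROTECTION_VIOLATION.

Trace:
#0 VA=0x80924E (w,kernel):
  L0 @0x39[4] → 0x3D007  P=1,RW=1,US=1,PS=0
  L1 @0x3D[9] → 0x41007  P=1,RW=1,US=1,PS=0
  → PA=0x4124E  (2 entries read)
#1 VA=0x180588F (r,user):
  L0 @0x39[12] → 0x44007  P=1,RW=1,US=1,PS=0
  L1 @0x44[5] → 0x45007  P=1,RW=1,US=1,PS=0
  → PA=0x4588F  (2 entries read)

Access #1 fault: NONE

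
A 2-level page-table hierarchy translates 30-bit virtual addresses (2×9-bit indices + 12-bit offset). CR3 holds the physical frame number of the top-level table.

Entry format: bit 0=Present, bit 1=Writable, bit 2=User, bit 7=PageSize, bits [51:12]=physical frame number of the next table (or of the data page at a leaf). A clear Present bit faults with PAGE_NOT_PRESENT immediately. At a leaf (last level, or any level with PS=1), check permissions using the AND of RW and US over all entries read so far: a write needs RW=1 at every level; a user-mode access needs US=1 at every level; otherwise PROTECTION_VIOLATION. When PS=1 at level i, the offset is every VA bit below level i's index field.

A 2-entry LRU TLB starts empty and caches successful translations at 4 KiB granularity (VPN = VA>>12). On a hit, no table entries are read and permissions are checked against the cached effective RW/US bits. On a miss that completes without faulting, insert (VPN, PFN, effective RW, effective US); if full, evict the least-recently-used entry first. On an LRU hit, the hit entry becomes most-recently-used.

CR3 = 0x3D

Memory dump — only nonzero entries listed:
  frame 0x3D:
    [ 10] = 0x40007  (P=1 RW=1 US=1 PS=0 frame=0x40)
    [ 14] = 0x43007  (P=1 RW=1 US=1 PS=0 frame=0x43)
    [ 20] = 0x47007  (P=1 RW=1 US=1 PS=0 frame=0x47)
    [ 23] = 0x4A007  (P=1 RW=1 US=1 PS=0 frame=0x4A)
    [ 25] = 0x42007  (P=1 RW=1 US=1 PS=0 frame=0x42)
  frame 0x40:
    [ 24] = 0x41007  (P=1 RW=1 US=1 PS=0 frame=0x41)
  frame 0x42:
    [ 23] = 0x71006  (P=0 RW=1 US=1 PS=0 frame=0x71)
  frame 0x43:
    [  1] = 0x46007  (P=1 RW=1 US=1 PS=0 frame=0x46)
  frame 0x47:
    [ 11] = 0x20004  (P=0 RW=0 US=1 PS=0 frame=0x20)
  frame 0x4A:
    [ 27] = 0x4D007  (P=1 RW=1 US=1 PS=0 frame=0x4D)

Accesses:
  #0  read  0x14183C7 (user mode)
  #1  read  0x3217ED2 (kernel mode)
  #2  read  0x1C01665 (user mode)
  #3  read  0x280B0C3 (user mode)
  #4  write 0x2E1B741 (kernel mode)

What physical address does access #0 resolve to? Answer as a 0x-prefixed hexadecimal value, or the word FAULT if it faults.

Trace:
#0 VA=0x14183C7 (r,user):
  lvl0: tbl 0x3D, slot 10 ⇒ 0x40007 (P1/RW1/US1/PS0)
  lvl1: tbl 0x40, slot 24 ⇒ 0x41007 (P1/RW1/US1/PS0)
  → PA=0x413C7  (2 entries read)
#1 VA=0x3217ED2 (r,kernel):
  lvl0: tbl 0x3D, slot 25 ⇒ 0x42007 (P1/RW1/US1/PS0)
  lvl1: tbl 0x42, slot 23 ⇒ 0x71006 (P0/RW1/US1/PS0)
  ⇒ fault: PAGE_NOT_PRESENT  — 2 lookups
#2 VA=0x1C01665 (r,user):
  lvl0: tbl 0x3D, slot 14 ⇒ 0x43007 (P1/RW1/US1/PS0)
  lvl1: tbl 0x43, slot 1 ⇒ 0x46007 (P1/RW1/US1/PS0)
  → PA=0x46665  (2 entries read)
#3 VA=0x280B0C3 (r,user):
  lvl0: tbl 0x3D, slot 20 ⇒ 0x47007 (P1/RW1/US1/PS0)
  lvl1: tbl 0x47, slot 11 ⇒ 0x20004 (P0/RW0/US1/PS0)
  ⇒ fault: PAGE_NOT_PRESENT  — 2 lookups
#4 VA=0x2E1B741 (w,kernel):
  lvl0: tbl 0x3D, slot 23 ⇒ 0x4A007 (P1/RW1/US1/PS0)
  lvl1: tbl 0x4A, slot 27 ⇒ 0x4D007 (P1/RW1/US1/PS0)
  → PA=0x4D741  (2 entries read)

Access #0 PA: 0x413C7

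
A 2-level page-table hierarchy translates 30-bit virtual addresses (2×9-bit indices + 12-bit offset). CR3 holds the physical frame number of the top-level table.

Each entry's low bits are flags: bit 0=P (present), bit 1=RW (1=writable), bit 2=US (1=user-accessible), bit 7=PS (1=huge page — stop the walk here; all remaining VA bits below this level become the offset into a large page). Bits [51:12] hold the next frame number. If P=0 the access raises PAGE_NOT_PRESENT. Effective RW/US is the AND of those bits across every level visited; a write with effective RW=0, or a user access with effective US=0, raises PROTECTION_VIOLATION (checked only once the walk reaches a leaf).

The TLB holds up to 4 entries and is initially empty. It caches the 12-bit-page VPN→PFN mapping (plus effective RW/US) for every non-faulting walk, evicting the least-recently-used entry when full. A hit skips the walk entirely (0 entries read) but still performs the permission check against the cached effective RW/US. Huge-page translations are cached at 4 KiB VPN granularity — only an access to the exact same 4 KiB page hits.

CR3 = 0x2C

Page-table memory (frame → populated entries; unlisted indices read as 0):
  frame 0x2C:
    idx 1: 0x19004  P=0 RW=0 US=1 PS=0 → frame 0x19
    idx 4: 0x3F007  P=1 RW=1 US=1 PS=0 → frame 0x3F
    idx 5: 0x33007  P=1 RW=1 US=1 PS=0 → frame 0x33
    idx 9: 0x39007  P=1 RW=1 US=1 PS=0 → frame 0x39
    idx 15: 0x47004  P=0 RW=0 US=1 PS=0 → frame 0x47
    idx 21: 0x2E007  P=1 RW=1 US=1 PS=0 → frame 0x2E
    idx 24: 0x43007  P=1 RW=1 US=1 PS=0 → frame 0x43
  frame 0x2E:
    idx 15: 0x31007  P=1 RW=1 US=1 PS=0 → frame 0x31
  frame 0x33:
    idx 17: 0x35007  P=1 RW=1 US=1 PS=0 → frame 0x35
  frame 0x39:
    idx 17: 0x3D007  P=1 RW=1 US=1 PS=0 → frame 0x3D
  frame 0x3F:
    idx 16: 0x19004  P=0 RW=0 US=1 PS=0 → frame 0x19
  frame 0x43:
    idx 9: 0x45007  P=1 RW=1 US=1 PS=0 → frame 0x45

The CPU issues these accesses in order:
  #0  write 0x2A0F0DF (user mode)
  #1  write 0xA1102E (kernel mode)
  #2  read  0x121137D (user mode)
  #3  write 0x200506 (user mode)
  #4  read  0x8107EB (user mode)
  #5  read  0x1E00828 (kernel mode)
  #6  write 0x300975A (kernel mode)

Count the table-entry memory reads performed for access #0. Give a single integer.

Per-access translation:
#0 VA=0x2A0F0DF (w,user):
  [0] read 0x2C idx=21: raw=0x2E007 flags P=1 W=1 U=1 S=0
  [1] read 0x2E idx=15: raw=0x31007 flags P=1 W=1 U=1 S=0
  ✓ 0x310DF  — 2 lookups
#1 VA=0xA1102E (w,kernel):
  [0] read 0x2C idx=5: raw=0x33007 flags P=1 W=1 U=1 S=0
  [1] read 0x33 idx=17: raw=0x35007 flags P=1 W=1 U=1 S=0
  ✓ 0x3502E  — 2 lookups
#2 VA=0x121137D (r,user):
  [0] read 0x2C idx=9: raw=0x39007 flags P=1 W=1 U=1 S=0
  [1] read 0x39 idx=17: raw=0x3D007 flags P=1 W=1 U=1 S=0
  ✓ 0x3D37D  — 2 lookups
#3 VA=0x200506 (w,user):
  [0] read 0x2C idx=1: raw=0x19004 flags P=0 W=0 U=1 S=0
  ⇒ fault: PAGE_NOT_PRESENT  — 1 lookups
#4 VA=0x8107EB (r,user):
  [0] read 0x2C idx=4: raw=0x3F007 flags P=1 W=1 U=1 S=0
  [1] read 0x3F idx=16: raw=0x19004 flags P=0 W=0 U=1 S=0
  ⇒ fault: PAGE_NOT_PRESENT  — 2 lookups
#5 VA=0x1E00828 (r,kernel):
  [0] read 0x2C idx=15: raw=0x47004 flags P=0 W=0 U=1 S=0
  ⇒ fault: PAGE_NOT_PRESENT  — 1 lookups
#6 VA=0x300975A (w,kernel):
  [0] read 0x2C idx=24: raw=0x43007 flags P=1 W=1 U=1 S=0
  [1] read 0x43 idx=9: raw=0x45007 flags P=1 W=1 U=1 S=0
  ✓ 0x4575A  — 2 lookups

Entries read for #0: 2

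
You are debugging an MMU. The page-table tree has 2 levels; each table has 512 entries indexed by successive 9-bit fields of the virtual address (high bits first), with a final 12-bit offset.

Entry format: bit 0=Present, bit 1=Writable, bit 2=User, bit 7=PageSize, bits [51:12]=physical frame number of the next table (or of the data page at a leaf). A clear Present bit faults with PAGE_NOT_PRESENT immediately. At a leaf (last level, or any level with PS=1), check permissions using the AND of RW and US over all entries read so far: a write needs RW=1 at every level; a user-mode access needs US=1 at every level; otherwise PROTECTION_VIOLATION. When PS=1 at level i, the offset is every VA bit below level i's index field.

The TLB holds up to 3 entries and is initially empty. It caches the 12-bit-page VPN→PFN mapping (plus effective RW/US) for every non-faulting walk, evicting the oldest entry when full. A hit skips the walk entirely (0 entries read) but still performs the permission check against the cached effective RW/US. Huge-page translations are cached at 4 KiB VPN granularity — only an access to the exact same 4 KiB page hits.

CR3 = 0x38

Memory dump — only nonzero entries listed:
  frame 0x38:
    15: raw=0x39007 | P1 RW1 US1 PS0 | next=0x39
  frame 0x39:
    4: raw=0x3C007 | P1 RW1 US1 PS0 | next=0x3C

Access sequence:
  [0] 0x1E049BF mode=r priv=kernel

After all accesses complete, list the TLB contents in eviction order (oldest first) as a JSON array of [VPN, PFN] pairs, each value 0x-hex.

Trace:
#0 VA=0x1E049BF (r,kernel):
  L0 @0x38[15] → 0x39007  P=1,RW=1,US=1,PS=0
  L1 @0x39[4] → 0x3C007  P=1,RW=1,US=1,PS=0
  ✓ 0x3C9BF  — 2 lookups

TLB: [["0x1E04", "0x3C"]]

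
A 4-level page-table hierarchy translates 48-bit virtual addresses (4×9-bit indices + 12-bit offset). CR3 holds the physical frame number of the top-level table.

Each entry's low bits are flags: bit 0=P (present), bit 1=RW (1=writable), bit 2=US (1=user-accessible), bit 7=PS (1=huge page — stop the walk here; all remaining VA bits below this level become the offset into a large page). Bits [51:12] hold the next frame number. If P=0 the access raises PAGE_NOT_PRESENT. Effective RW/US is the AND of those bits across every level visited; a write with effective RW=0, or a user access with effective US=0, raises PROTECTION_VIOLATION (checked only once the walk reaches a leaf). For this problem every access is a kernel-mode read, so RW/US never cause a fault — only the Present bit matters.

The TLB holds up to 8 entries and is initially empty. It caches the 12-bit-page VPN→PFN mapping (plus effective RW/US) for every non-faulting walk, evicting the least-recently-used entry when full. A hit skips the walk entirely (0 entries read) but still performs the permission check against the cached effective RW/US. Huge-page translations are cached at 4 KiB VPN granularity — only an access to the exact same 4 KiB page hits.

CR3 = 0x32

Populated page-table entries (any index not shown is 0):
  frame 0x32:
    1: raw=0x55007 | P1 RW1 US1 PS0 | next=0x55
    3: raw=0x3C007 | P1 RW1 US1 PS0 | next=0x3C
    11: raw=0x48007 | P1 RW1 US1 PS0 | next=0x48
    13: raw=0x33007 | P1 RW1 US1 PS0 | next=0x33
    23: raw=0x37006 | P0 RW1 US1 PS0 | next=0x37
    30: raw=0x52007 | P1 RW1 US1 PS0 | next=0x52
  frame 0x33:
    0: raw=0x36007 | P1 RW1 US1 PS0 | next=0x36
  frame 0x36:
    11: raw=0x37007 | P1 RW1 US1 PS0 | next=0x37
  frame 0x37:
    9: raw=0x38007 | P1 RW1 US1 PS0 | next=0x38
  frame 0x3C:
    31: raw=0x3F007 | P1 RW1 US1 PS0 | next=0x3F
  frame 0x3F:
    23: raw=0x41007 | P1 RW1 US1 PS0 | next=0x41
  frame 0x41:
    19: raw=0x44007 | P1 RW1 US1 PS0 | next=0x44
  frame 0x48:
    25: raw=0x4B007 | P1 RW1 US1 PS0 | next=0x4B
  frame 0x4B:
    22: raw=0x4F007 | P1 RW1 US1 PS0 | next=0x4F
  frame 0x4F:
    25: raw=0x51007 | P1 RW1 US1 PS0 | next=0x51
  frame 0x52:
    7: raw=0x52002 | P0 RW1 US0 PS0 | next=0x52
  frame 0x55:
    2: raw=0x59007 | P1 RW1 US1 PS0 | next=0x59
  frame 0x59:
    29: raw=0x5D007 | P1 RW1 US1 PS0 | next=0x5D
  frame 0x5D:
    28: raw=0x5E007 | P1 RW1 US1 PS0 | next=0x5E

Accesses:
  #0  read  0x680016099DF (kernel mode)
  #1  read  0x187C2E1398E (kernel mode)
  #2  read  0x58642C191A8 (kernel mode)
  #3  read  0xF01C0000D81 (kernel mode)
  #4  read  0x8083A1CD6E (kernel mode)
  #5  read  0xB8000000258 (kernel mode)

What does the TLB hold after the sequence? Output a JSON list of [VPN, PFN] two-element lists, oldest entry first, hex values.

Per-access translation:
#0 VA=0x680016099DF (r,kernel):
  L0: frame=0x32 idx=13 entry=0x33007 [P=1 RW=1 US=1 PS=0]
  L1: frame=0x33 idx=0 entry=0x36007 [P=1 RW=1 US=1 PS=0]
  L2: frame=0x36 idx=11 entry=0x37007 [P=1 RW=1 US=1 PS=0]
  L3: frame=0x37 idx=9 entry=0x38007 [P=1 RW=1 US=1 PS=0]
  ⇒ phys 0x389DF  [4 reads]
#1 VA=0x187C2E1398E (r,kernel):
  L0: frame=0x32 idx=3 entry=0x3C007 [P=1 RW=1 US=1 PS=0]
  L1: frame=0x3C idx=31 entry=0x3F007 [P=1 RW=1 US=1 PS=0]
  L2: frame=0x3F idx=23 entry=0x41007 [P=1 RW=1 US=1 PS=0]
  L3: frame=0x41 idx=19 entry=0x44007 [P=1 RW=1 US=1 PS=0]
  ⇒ phys 0x4498E  [4 reads]
#2 VA=0x58642C191A8 (r,kernel):
  L0: frame=0x32 idx=11 entry=0x48007 [P=1 RW=1 US=1 PS=0]
  L1: frame=0x48 idx=25 entry=0x4B007 [P=1 RW=1 US=1 PS=0]
  L2: frame=0x4B idx=22 entry=0x4F007 [P=1 RW=1 US=1 PS=0]
  L3: frame=0x4F idx=25 entry=0x51007 [P=1 RW=1 US=1 PS=0]
  ⇒ phys 0x511A8  [4 reads]
#3 VA=0xF01C0000D81 (r,kernel):
  L0: frame=0x32 idx=30 entry=0x52007 [P=1 RW=1 US=1 PS=0]
  L1: frame=0x52 idx=7 entry=0x52002 [P=0 RW=1 US=0 PS=0]
  → PAGE_NOT_PRESENT  (2 entries read)
#4 VA=0x8083A1CD6E (r,kernel):
  L0: frame=0x32 idx=1 entry=0x55007 [P=1 RW=1 US=1 PS=0]
  L1: frame=0x55 idx=2 entry=0x59007 [P=1 RW=1 US=1 PS=0]
  L2: frame=0x59 idx=29 entry=0x5D007 [P=1 RW=1 US=1 PS=0]
  L3: frame=0x5D idx=28 entry=0x5E007 [P=1 RW=1 US=1 PS=0]
  ⇒ phys 0x5ED6E  [4 reads]
#5 VA=0xB8000000258 (r,kernel):
  L0: frame=0x32 idx=23 entry=0x37006 [P=0 RW=1 US=1 PS=0]
  → PAGE_NOT_PRESENT  (1 entries read)

TLB: [["0x68001609", "0x38"], ["0x187C2E13", "0x44"], ["0x58642C19", "0x51"], ["0x8083A1C", "0x5E"]]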